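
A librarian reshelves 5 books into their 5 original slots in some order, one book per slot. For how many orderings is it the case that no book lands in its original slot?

44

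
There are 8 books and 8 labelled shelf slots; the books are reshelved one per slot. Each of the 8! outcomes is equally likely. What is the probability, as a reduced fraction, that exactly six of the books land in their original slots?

1/1440

Favorable outcomes: C(8,6)·!2 = 28·1 = 28.
Total outcomes: 8! = 40320.
Probability = 28/40320 = 1/1440.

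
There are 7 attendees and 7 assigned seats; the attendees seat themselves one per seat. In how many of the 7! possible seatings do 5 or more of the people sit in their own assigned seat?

22

# with exactly i fixed is C(7,i)·!(7-i); sum over i=5..7:
  i=5: C(7,5)·!2 = 21·1 = 21
  i=6: C(7,6)·!1 = 7·0 = 0
  i=7: C(7,7)·!0 = 1·1 = 1
Total = 22.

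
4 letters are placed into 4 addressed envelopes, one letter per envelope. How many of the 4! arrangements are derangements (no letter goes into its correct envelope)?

9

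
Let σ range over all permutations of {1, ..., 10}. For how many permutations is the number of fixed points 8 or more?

# with exactly i fixed is C(10,i)·!(10-i); sum over i=8..10:
  i=8: C(10,8)·!2 = 45·1 = 45
  i=9: C(10,9)·!1 = 10·0 = 0
  i=10: C(10,10)·!0 = 1·1 = 1
Total = 46.

46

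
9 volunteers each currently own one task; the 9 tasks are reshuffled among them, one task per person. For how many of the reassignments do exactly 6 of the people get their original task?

Pick the 6 fixed positions: C(9,6) = 84 ways.
The remaining 3 must be deranged: !3 = 2.
Total: 84 × 2 = 168.

168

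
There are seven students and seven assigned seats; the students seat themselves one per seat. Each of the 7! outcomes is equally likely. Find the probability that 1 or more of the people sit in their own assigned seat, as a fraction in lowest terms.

Favorable outcomes: Σ_{i≥1} C(7,i)·!(7-i) = 7·265 + 21·44 + 35·9 + 35·2 + 21·1 + 7·0 + 1·1 = 3186.
Total outcomes: 7! = 5040.
Probability = 3186/5040 = 177/280.

177/280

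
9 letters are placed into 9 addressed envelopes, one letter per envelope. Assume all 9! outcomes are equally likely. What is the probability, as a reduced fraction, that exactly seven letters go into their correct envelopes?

Favorable outcomes: C(9,7)·!2 = 36·1 = 36.
Total outcomes: 9! = 362880.
Probability = 36/362880 = 1/10080.

1/10080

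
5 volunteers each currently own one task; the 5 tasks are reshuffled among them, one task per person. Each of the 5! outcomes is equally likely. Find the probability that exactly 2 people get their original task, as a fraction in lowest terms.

1/6

Favorable outcomes: C(5,2)·!3 = 10·2 = 20.
Total outcomes: 5! = 120.
Probability = 20/120 = 1/6.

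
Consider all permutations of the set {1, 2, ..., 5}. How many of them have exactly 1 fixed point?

45

Pick the single fixed position: C(5,1) = 5 ways.
The remaining 4 must be deranged: !4 = 9.
Total: 5 × 9 = 45.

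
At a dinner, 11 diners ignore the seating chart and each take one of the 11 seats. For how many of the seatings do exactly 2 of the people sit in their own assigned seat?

Pick the 2 fixed positions: C(11,2) = 55 ways.
The remaining 9 must be deranged: !9 = 133496.
Total: 55 × 133496 = 7342280.

7342280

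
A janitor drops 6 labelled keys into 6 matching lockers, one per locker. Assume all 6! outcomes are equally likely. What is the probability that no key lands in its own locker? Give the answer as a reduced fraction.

53/144

Favorable outcomes: !6 = 265.
Total outcomes: 6! = 720.
Probability = 265/720 = 53/144.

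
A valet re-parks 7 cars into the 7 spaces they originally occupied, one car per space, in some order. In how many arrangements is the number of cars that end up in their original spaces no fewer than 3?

# with exactly i fixed is C(7,i)·!(7-i); sum over i=3..7:
  i=3: C(7,3)·!4 = 35·9 = 315
  i=4: C(7,4)·!3 = 35·2 = 70
  i=5: C(7,5)·!2 = 21·1 = 21
  i=6: C(7,6)·!1 = 7·0 = 0
  i=7: C(7,7)·!0 = 1·1 = 1
Total = 407.

407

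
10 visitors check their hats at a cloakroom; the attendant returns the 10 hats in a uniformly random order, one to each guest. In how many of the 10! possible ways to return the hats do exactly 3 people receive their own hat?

Pick the 3 fixed positions: C(10,3) = 120 ways.
The remaining 7 must be deranged: !7 = 1854.
Total: 120 × 1854 = 222480.

222480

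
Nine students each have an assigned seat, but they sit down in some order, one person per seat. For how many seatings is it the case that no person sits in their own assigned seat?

133496

The subfactorial !9 = [9!/e] (nearest integer).
9! = 362880, and 362880/e ≈ 133496.09, so !9 = 133496.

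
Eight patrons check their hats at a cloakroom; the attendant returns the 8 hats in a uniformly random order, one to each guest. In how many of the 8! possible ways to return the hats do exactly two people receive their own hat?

Pick the 2 fixed positions: C(8,2) = 28 ways.
The remaining 6 must be deranged: !6 = 265.
Total: 28 × 265 = 7420.

7420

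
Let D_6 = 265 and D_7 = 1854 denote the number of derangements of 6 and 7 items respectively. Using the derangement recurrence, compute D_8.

D_8 = (8-1)·(D_7 + D_6) = 7·(1854 + 265) = 7·2119 = 14833.

14833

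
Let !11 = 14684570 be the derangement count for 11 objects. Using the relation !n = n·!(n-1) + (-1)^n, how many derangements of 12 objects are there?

176214841

!12 = 12·14684570 + 1 = 176214841.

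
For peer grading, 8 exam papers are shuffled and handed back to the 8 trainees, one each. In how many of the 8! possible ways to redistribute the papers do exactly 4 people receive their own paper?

Choose which 4 of the 8 are fixed: C(8,4) = 70.
The other 4 form a derangement: !4 = 9.
Total: 70 × 9 = 630.

630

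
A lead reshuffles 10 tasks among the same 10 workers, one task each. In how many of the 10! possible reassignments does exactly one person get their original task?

1334960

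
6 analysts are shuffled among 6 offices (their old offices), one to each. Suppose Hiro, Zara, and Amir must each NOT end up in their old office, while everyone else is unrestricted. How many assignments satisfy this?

426

Let A_j be the event that the j-th constrained one is fixed. By inclusion-exclusion over the 3 events:
Σ_{j=0}^{3} (-1)^j C(3,j)(6-j)!
= C(3,0)·6! - C(3,1)·5! + C(3,2)·4! - C(3,3)·3!
= 720 - 360 + 72 - 6
= 426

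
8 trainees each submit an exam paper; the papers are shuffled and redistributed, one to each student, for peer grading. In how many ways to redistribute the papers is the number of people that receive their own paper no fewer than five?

141

Sum C(8,i)·!(8-i) for i = 5..8:
  i=5: C(8,5)·!3 = 56·2 = 112
  i=6: C(8,6)·!2 = 28·1 = 28
  i=7: C(8,7)·!1 = 8·0 = 0
  i=8: C(8,8)·!0 = 1·1 = 1
Total = 141.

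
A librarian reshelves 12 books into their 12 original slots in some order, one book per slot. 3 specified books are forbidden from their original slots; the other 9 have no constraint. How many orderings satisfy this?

369774720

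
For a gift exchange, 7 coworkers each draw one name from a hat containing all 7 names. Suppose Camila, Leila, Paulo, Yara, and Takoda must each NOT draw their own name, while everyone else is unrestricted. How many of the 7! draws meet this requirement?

Inclusion-exclusion on the 5 forbidden self-matches:
Σ_{j=0}^{5} (-1)^j C(5,j)(7-j)!
= C(5,0)·7! - C(5,1)·6! + C(5,2)·5! - C(5,3)·4! + C(5,4)·3! - C(5,5)·2!
= 5040 - 3600 + 1200 - 240 + 30 - 2
= 2428

2428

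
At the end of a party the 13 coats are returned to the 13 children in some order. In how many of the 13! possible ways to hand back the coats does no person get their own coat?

!13 is the nearest integer to 13!/e.
13! = 6227020800, and 6227020800/e ≈ 2290792932.07, so !13 = 2290792932.

2290792932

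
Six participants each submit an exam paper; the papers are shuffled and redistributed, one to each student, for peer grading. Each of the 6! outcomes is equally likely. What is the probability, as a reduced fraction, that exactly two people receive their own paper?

Favorable outcomes: C(6,2)·!4 = 15·9 = 135.
Total outcomes: 6! = 720.
Probability = 135/720 = 3/16.

3/16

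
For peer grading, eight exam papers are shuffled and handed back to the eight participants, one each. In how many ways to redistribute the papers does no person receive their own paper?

Recurrence: !8 = 7·(!7 + !6).
!8 = 7·(1854 + 265) = 7·2119 = 14833

14833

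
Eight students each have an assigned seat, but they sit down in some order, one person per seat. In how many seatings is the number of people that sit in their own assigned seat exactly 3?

Choose which 3 of the 8 are fixed: C(8,3) = 56.
The other 5 form a derangement: !5 = 44.
Total: 56 × 44 = 2464.

2464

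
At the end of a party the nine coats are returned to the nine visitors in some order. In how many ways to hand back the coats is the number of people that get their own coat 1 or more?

229384

Sum C(9,i)·!(9-i) for i = 1..9:
  i=1: C(9,1)·!8 = 9·14833 = 133497
  i=2: C(9,2)·!7 = 36·1854 = 66744
  i=3: C(9,3)·!6 = 84·265 = 22260
  i=4: C(9,4)·!5 = 126·44 = 5544
  i=5: C(9,5)·!4 = 126·9 = 1134
  i=6: C(9,6)·!3 = 84·2 = 168
  i=7: C(9,7)·!2 = 36·1 = 36
  i=8: C(9,8)·!1 = 9·0 = 0
  i=9: C(9,9)·!0 = 1·1 = 1
Total = 229384.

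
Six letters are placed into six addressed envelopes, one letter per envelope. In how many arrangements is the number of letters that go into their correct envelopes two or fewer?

# with exactly i fixed is C(6,i)·!(6-i); sum over i=0..2:
  i=0: C(6,0)·!6 = 1·265 = 265
  i=1: C(6,1)·!5 = 6·44 = 264
  i=2: C(6,2)·!4 = 15·9 = 135
Total = 664.

664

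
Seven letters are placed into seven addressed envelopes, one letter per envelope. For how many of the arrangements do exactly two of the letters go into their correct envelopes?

Choose which 2 of the 7 are fixed: C(7,2) = 21.
The other 5 form a derangement: !5 = 44.
Total: 21 × 44 = 924.

924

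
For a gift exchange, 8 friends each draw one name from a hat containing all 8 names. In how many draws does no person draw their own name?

14833

The number of derangements of 8 is !8 = Σ_{k=0}^{8} (-1)^k·8!/k!
= 8! - 8!/1! + 8!/2! - 8!/3! + 8!/4! - 8!/5! + 8!/6! - 8!/7! + 8!/8!
= 40320 - 40320 + 20160 - 6720 + 1680 - 336 + 56 - 8 + 1
= 14833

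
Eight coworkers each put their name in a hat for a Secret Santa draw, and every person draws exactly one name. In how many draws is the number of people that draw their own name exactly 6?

28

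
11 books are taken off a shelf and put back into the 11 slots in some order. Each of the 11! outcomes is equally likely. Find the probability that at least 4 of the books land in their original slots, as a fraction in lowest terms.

Favorable outcomes: Σ_{i≥4} C(11,i)·!(11-i) = 330·1854 + 462·265 + 462·44 + 330·9 + 165·2 + 55·1 + 11·0 + 1·1 = 757934.
Total outcomes: 11! = 39916800.
Probability = 757934/39916800 = 378967/19958400.

378967/19958400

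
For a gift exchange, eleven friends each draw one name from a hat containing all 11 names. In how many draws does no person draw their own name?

The subfactorial !11 = [11!/e] (nearest integer).
11! = 39916800, and 39916800/e ≈ 14684570.08, so !11 = 14684570.

14684570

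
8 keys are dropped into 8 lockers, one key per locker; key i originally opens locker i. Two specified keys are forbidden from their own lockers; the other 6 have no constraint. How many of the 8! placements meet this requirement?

Let A_j be the event that the j-th constrained one is fixed. By inclusion-exclusion over the 2 events:
Σ_{j=0}^{2} (-1)^j C(2,j)(8-j)!
= C(2,0)·8! - C(2,1)·7! + C(2,2)·6!
= 40320 - 10080 + 720
= 30960

30960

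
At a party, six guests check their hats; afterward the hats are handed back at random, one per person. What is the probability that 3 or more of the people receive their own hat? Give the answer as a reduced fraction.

7/90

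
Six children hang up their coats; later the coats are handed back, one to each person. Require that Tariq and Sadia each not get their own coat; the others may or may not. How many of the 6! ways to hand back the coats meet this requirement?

Inclusion-exclusion on the 2 forbidden self-matches:
Σ_{j=0}^{2} (-1)^j C(2,j)(6-j)!
= C(2,0)·6! - C(2,1)·5! + C(2,2)·4!
= 720 - 240 + 24
= 504

504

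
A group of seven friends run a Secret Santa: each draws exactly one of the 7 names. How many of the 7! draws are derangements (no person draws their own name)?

1854

Recurrence: !7 = 7·!6 + (-1)^7.
!7 = 7·265 - 1 = 1854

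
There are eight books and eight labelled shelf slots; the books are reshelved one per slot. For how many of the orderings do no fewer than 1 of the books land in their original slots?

Sum C(8,i)·!(8-i) for i = 1..8:
  i=1: C(8,1)·!7 = 8·1854 = 14832
  i=2: C(8,2)·!6 = 28·265 = 7420
  i=3: C(8,3)·!5 = 56·44 = 2464
  i=4: C(8,4)·!4 = 70·9 = 630
  i=5: C(8,5)·!3 = 56·2 = 112
  i=6: C(8,6)·!2 = 28·1 = 28
  i=7: C(8,7)·!1 = 8·0 = 0
  i=8: C(8,8)·!0 = 1·1 = 1
Total = 25487.

25487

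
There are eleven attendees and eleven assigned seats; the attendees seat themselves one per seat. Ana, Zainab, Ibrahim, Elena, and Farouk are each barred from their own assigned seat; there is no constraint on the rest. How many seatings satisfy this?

Inclusion-exclusion on the 5 forbidden self-matches:
Σ_{j=0}^{5} (-1)^j C(5,j)(11-j)!
= C(5,0)·11! - C(5,1)·10! + C(5,2)·9! - C(5,3)·8! + C(5,4)·7! - C(5,5)·6!
= 39916800 - 18144000 + 3628800 - 403200 + 25200 - 720
= 25022880

25022880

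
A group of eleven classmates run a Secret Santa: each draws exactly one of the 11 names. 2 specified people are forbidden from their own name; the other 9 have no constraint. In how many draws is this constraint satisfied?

Let A_j be the event that the j-th constrained one is fixed. By inclusion-exclusion over the 2 events:
Σ_{j=0}^{2} (-1)^j C(2,j)(11-j)!
= C(2,0)·11! - C(2,1)·10! + C(2,2)·9!
= 39916800 - 7257600 + 362880
= 33022080

33022080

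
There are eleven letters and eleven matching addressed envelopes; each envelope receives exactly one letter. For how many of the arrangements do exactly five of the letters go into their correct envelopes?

Choose which 5 of the 11 are fixed: C(11,5) = 462.
The other 6 form a derangement: !6 = 265.
Total: 462 × 265 = 122430.

122430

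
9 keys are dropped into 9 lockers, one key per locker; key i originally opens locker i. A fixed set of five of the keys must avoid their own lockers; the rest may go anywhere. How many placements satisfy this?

205056

Let A_j be the event that the j-th constrained one is fixed. By inclusion-exclusion over the 5 events:
Σ_{j=0}^{5} (-1)^j C(5,j)(9-j)!
= C(5,0)·9! - C(5,1)·8! + C(5,2)·7! - C(5,3)·6! + C(5,4)·5! - C(5,5)·4!
= 362880 - 201600 + 50400 - 7200 + 600 - 24
= 205056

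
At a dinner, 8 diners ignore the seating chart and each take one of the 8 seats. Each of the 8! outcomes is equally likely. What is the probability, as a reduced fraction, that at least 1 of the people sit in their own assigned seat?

Favorable outcomes: Σ_{i≥1} C(8,i)·!(8-i) = 8·1854 + 28·265 + 56·44 + 70·9 + 56·2 + 28·1 + 8·0 + 1·1 = 25487.
Total outcomes: 8! = 40320.
Probability = 25487/40320 = 3641/5760.

3641/5760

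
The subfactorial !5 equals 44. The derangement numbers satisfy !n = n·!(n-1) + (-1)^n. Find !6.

!6 = 6·44 + 1 = 265.

265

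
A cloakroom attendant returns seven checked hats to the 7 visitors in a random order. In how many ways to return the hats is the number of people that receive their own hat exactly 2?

Pick the 2 fixed positions: C(7,2) = 21 ways.
The remaining 5 must be deranged: !5 = 44.
Total: 21 × 44 = 924.

924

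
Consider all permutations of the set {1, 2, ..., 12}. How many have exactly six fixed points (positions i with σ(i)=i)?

Pick the 6 fixed positions: C(12,6) = 924 ways.
The remaining 6 must be deranged: !6 = 265.
Total: 924 × 265 = 244860.

244860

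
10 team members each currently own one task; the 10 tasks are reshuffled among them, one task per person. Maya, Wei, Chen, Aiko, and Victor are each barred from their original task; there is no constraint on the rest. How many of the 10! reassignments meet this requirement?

2170680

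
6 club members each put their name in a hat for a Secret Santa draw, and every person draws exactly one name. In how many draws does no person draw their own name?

265

!6 = 6! · Σ_{k=0}^{6} (-1)^k/k!
= 6! - 6!/1! + 6!/2! - 6!/3! + 6!/4! - 6!/5! + 6!/6!
= 720 - 720 + 360 - 120 + 30 - 6 + 1
= 265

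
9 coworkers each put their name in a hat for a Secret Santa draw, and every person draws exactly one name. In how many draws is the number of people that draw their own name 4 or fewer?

361541

Sum C(9,i)·!(9-i) for i = 0..4:
  i=0: C(9,0)·!9 = 1·133496 = 133496
  i=1: C(9,1)·!8 = 9·14833 = 133497
  i=2: C(9,2)·!7 = 36·1854 = 66744
  i=3: C(9,3)·!6 = 84·265 = 22260
  i=4: C(9,4)·!5 = 126·44 = 5544
Total = 361541.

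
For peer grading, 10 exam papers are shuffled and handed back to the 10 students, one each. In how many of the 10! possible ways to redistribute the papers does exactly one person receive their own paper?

1334960

Pick the single fixed position: C(10,1) = 10 ways.
The remaining 9 must be deranged: !9 = 133496.
Total: 10 × 133496 = 1334960.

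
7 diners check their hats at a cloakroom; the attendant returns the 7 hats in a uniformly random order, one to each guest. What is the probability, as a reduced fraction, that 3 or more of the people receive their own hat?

Favorable outcomes: Σ_{i≥3} C(7,i)·!(7-i) = 35·9 + 35·2 + 21·1 + 7·0 + 1·1 = 407.
Total outcomes: 7! = 5040.
Probability = 407/5040 = 407/5040.

407/5040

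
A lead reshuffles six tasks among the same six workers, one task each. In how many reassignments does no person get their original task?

265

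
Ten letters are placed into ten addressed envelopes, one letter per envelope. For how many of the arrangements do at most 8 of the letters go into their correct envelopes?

3628799

# with exactly i fixed is C(10,i)·!(10-i); sum over i=0..8:
  i=0: C(10,0)·!10 = 1·1334961 = 1334961
  i=1: C(10,1)·!9 = 10·133496 = 1334960
  i=2: C(10,2)·!8 = 45·14833 = 667485
  i=3: C(10,3)·!7 = 120·1854 = 222480
  i=4: C(10,4)·!6 = 210·265 = 55650
  i=5: C(10,5)·!5 = 252·44 = 11088
  i=6: C(10,6)·!4 = 210·9 = 1890
  i=7: C(10,7)·!3 = 120·2 = 240
  i=8: C(10,8)·!2 = 45·1 = 45
Total = 3628799.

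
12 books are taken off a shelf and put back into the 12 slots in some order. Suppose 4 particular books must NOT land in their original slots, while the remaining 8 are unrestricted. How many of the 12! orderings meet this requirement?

339696000

Inclusion-exclusion on the 4 forbidden self-matches:
Σ_{j=0}^{4} (-1)^j C(4,j)(12-j)!
= C(4,0)·12! - C(4,1)·11! + C(4,2)·10! - C(4,3)·9! + C(4,4)·8!
= 479001600 - 159667200 + 21772800 - 1451520 + 40320
= 339696000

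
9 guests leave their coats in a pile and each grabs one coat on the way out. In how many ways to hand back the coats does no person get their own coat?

133496

Use !n = (n-1)(!(n-1) + !(n-2)).
!9 = 8·(14833 + 1854) = 8·16687 = 133496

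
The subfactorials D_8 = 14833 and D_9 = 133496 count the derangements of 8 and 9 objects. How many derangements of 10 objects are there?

1334961

D_10 = (10-1)·(D_9 + D_8) = 9·(133496 + 14833) = 9·148329 = 1334961.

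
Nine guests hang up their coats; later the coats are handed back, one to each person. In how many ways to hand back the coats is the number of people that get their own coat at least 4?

Sum C(9,i)·!(9-i) for i = 4..9:
  i=4: C(9,4)·!5 = 126·44 = 5544
  i=5: C(9,5)·!4 = 126·9 = 1134
  i=6: C(9,6)·!3 = 84·2 = 168
  i=7: C(9,7)·!2 = 36·1 = 36
  i=8: C(9,8)·!1 = 9·0 = 0
  i=9: C(9,9)·!0 = 1·1 = 1
Total = 6883.

6883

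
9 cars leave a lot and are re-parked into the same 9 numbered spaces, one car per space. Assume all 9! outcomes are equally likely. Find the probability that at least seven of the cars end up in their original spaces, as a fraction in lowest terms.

37/362880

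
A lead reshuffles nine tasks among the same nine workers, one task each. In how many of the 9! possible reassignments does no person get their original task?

!9 = 9! · Σ_{k=0}^{9} (-1)^k/k!
= 9! - 9!/1! + 9!/2! - 9!/3! + 9!/4! - 9!/5! + 9!/6! - 9!/7! + 9!/8! - 9!/9!
= 362880 - 362880 + 181440 - 60480 + 15120 - 3024 + 504 - 72 + 9 - 1
= 133496

133496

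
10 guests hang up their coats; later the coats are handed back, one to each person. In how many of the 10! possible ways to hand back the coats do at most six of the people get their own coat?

3628514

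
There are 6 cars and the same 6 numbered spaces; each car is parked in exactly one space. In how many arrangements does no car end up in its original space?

265

!6 = 6! · Σ_{k=0}^{6} (-1)^k/k!
= 6! - 6!/1! + 6!/2! - 6!/3! + 6!/4! - 6!/5! + 6!/6!
= 720 - 720 + 360 - 120 + 30 - 6 + 1
= 265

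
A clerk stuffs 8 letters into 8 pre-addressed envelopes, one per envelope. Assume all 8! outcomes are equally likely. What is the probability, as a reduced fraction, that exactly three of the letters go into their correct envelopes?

Favorable outcomes: C(8,3)·!5 = 56·44 = 2464.
Total outcomes: 8! = 40320.
Probability = 2464/40320 = 11/180.

11/180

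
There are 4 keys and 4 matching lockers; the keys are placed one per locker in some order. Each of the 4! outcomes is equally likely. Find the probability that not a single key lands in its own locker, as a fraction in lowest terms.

3/8

Favorable outcomes: !4 = 9.
Total outcomes: 4! = 24.
Probability = 9/24 = 3/8.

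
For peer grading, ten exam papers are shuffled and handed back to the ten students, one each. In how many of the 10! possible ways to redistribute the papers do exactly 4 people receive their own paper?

55650

Choose which 4 of the 10 are fixed: C(10,4) = 210.
The remaining 6 must be deranged: !6 = 265.
Total: 210 × 265 = 55650.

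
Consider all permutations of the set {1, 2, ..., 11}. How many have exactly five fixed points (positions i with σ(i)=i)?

122430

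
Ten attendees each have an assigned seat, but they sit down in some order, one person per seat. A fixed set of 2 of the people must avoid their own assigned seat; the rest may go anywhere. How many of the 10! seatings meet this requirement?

Inclusion-exclusion on the 2 forbidden self-matches:
Σ_{j=0}^{2} (-1)^j C(2,j)(10-j)!
= C(2,0)·10! - C(2,1)·9! + C(2,2)·8!
= 3628800 - 725760 + 40320
= 2943360

2943360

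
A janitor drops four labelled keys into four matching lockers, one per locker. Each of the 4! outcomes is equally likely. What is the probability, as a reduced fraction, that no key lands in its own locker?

Favorable outcomes: !4 = 9.
Total outcomes: 4! = 24.
Probability = 9/24 = 3/8.

3/8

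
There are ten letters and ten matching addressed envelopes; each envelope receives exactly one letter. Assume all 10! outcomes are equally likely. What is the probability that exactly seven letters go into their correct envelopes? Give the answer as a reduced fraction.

Favorable outcomes: C(10,7)·!3 = 120·2 = 240.
Total outcomes: 10! = 3628800.
Probability = 240/3628800 = 1/15120.

1/15120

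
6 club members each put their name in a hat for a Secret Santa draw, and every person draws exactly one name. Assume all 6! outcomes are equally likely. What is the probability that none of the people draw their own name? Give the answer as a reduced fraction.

53/144

Favorable outcomes: !6 = 265.
Total outcomes: 6! = 720.
Probability = 265/720 = 53/144.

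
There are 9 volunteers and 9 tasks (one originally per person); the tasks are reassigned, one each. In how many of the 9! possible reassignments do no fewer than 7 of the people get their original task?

Sum C(9,i)·!(9-i) for i = 7..9:
  i=7: C(9,7)·!2 = 36·1 = 36
  i=8: C(9,8)·!1 = 9·0 = 0
  i=9: C(9,9)·!0 = 1·1 = 1
Total = 37.

37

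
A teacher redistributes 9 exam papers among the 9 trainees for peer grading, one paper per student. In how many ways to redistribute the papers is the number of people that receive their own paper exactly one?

Pick the single fixed position: C(9,1) = 9 ways.
The remaining 8 must be deranged: !8 = 14833.
Total: 9 × 14833 = 133497.

133497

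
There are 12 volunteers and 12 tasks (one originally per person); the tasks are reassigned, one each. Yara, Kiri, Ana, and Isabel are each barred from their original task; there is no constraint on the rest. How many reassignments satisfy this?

339696000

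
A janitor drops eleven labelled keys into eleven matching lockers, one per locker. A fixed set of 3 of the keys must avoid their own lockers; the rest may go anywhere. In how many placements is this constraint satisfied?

30078720

Let A_j be the event that the j-th constrained one is fixed. By inclusion-exclusion over the 3 events:
Σ_{j=0}^{3} (-1)^j C(3,j)(11-j)!
= C(3,0)·11! - C(3,1)·10! + C(3,2)·9! - C(3,3)·8!
= 39916800 - 10886400 + 1088640 - 40320
= 30078720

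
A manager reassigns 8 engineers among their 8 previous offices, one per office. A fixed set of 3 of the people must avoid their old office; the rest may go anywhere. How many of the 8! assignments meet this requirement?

27240

Let A_j be the event that the j-th constrained one is fixed. By inclusion-exclusion over the 3 events:
Σ_{j=0}^{3} (-1)^j C(3,j)(8-j)!
= C(3,0)·8! - C(3,1)·7! + C(3,2)·6! - C(3,3)·5!
= 40320 - 15120 + 2160 - 120
= 27240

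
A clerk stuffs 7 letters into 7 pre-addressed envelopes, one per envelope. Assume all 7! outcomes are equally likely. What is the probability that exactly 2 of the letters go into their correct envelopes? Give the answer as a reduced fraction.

Favorable outcomes: C(7,2)·!5 = 21·44 = 924.
Total outcomes: 7! = 5040.
Probability = 924/5040 = 11/60.

11/60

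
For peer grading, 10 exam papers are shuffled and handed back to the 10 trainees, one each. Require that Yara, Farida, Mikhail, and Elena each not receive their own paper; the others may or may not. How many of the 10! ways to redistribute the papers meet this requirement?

Inclusion-exclusion on the 4 forbidden self-matches:
Σ_{j=0}^{4} (-1)^j C(4,j)(10-j)!
= C(4,0)·10! - C(4,1)·9! + C(4,2)·8! - C(4,3)·7! + C(4,4)·6!
= 3628800 - 1451520 + 241920 - 20160 + 720
= 2399760

2399760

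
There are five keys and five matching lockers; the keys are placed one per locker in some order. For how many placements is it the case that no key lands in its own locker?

!5 is the nearest integer to 5!/e.
5! = 120, and 120/e ≈ 44.15, so !5 = 44.

44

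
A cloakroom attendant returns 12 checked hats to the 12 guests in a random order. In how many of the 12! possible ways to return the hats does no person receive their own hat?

176214841

!12 = 12! · Σ_{k=0}^{12} (-1)^k/k!
= 12! - 12!/1! + 12!/2! - 12!/3! + 12!/4! - 12!/5! + 12!/6! - 12!/7! + 12!/8! - 12!/9! + 12!/10! - 12!/11! + 12!/12!
= 479001600 - 479001600 + 239500800 - 79833600 + 19958400 - 3991680 + 665280 - 95040 + 11880 - 1320 + 132 - 12 + 1
= 176214841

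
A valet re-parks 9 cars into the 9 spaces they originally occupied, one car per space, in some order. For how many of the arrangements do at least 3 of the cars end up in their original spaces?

29143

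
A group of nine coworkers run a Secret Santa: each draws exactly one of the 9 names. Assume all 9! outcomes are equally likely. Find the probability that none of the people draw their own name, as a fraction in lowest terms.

Favorable outcomes: !9 = 133496.
Total outcomes: 9! = 362880.
Probability = 133496/362880 = 16687/45360.

16687/45360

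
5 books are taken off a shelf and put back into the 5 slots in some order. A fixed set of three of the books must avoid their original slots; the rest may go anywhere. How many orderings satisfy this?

Let A_j be the event that the j-th constrained one is fixed. By inclusion-exclusion over the 3 events:
Σ_{j=0}^{3} (-1)^j C(3,j)(5-j)!
= C(3,0)·5! - C(3,1)·4! + C(3,2)·3! - C(3,3)·2!
= 120 - 72 + 18 - 2
= 64

64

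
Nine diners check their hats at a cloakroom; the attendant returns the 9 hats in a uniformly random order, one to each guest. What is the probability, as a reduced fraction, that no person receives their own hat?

Favorable outcomes: !9 = 133496.
Total outcomes: 9! = 362880.
Probability = 133496/362880 = 16687/45360.

16687/45360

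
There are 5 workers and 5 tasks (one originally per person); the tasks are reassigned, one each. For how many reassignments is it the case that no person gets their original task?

By inclusion-exclusion, !5 = Σ (-1)^k · 5!/k! for k=0..5
= 5! - 5!/1! + 5!/2! - 5!/3! + 5!/4! - 5!/5!
= 120 - 120 + 60 - 20 + 5 - 1
= 44

44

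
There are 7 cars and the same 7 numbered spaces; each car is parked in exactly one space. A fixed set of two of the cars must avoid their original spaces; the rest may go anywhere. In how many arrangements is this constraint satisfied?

3720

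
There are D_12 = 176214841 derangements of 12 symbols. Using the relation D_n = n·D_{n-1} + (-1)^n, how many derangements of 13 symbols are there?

2290792932

D_13 = 13·176214841 - 1 = 2290792932.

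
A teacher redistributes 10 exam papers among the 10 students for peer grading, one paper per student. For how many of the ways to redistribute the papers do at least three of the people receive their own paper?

Sum C(10,i)·!(10-i) for i = 3..10:
  i=3: C(10,3)·!7 = 120·1854 = 222480
  i=4: C(10,4)·!6 = 210·265 = 55650
  i=5: C(10,5)·!5 = 252·44 = 11088
  i=6: C(10,6)·!4 = 210·9 = 1890
  i=7: C(10,7)·!3 = 120·2 = 240
  i=8: C(10,8)·!2 = 45·1 = 45
  i=9: C(10,9)·!1 = 10·0 = 0
  i=10: C(10,10)·!0 = 1·1 = 1
Total = 291394.

291394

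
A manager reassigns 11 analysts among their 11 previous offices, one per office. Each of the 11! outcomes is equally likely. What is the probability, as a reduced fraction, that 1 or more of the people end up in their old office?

Favorable outcomes: Σ_{i≥1} C(11,i)·!(11-i) = 11·1334961 + 55·133496 + 165·14833 + 330·1854 + 462·265 + 462·44 + 330·9 + 165·2 + 55·1 + 11·0 + 1·1 = 25232230.
Total outcomes: 11! = 39916800.
Probability = 25232230/39916800 = 2523223/3991680.

2523223/3991680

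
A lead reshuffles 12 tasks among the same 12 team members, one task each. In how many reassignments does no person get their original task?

Use !n = n·!(n-1) + (-1)^n.
!12 = 12·14684570 + 1 = 176214841

176214841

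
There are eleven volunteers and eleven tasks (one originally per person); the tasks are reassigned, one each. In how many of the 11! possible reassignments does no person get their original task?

The subfactorial !11 = [11!/e] (nearest integer).
11! = 39916800, and 39916800/e ≈ 14684570.08, so !11 = 14684570.

14684570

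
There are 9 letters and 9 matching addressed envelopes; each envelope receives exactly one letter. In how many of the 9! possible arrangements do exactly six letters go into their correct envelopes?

168

Choose which 6 of the 9 are fixed: C(9,6) = 84.
The other 3 form a derangement: !3 = 2.
Total: 84 × 2 = 168.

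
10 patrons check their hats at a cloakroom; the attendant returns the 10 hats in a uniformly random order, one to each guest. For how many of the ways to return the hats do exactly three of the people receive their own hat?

Pick the 3 fixed positions: C(10,3) = 120 ways.
The other 7 form a derangement: !7 = 1854.
Total: 120 × 1854 = 222480.

222480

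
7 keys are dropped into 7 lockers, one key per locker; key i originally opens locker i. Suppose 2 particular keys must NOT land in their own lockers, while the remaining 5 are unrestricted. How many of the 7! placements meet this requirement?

Inclusion-exclusion on the 2 forbidden self-matches:
Σ_{j=0}^{2} (-1)^j C(2,j)(7-j)!
= C(2,0)·7! - C(2,1)·6! + C(2,2)·5!
= 5040 - 1440 + 120
= 3720

3720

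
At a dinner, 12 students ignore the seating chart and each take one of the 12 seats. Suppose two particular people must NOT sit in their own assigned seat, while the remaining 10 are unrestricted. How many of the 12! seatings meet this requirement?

Inclusion-exclusion on the 2 forbidden self-matches:
Σ_{j=0}^{2} (-1)^j C(2,j)(12-j)!
= C(2,0)·12! - C(2,1)·11! + C(2,2)·10!
= 479001600 - 79833600 + 3628800
= 402796800

402796800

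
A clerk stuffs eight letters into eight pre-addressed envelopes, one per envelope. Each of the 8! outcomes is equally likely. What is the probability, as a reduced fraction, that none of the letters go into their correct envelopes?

2119/5760

Favorable outcomes: !8 = 14833.
Total outcomes: 8! = 40320.
Probability = 14833/40320 = 2119/5760.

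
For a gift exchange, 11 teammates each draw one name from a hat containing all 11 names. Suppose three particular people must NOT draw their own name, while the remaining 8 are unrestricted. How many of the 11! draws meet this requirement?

Inclusion-exclusion on the 3 forbidden self-matches:
Σ_{j=0}^{3} (-1)^j C(3,j)(11-j)!
= C(3,0)·11! - C(3,1)·10! + C(3,2)·9! - C(3,3)·8!
= 39916800 - 10886400 + 1088640 - 40320
= 30078720

30078720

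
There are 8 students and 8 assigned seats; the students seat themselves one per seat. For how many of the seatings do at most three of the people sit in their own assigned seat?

39549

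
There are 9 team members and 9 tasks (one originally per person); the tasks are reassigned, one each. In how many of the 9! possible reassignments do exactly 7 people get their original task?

Pick the 7 fixed positions: C(9,7) = 36 ways.
The remaining 2 must be deranged: !2 = 1.
Total: 36 × 1 = 36.

36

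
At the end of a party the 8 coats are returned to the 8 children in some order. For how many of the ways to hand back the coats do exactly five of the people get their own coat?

112

Choose which 5 of the 8 are fixed: C(8,5) = 56.
The remaining 3 must be deranged: !3 = 2.
Total: 56 × 2 = 112.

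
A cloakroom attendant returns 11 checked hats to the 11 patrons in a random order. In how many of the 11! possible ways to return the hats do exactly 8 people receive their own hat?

Choose which 8 of the 11 are fixed: C(11,8) = 165.
The other 3 form a derangement: !3 = 2.
Total: 165 × 2 = 330.

330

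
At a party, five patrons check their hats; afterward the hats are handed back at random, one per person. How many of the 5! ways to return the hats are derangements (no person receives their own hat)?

By inclusion-exclusion, !5 = Σ (-1)^k · 5!/k! for k=0..5
= 5! - 5!/1! + 5!/2! - 5!/3! + 5!/4! - 5!/5!
= 120 - 120 + 60 - 20 + 5 - 1
= 44

44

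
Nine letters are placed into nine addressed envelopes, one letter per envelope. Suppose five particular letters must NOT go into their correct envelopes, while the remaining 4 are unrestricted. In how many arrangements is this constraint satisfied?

Let A_j be the event that the j-th constrained one is fixed. By inclusion-exclusion over the 5 events:
Σ_{j=0}^{5} (-1)^j C(5,j)(9-j)!
= C(5,0)·9! - C(5,1)·8! + C(5,2)·7! - C(5,3)·6! + C(5,4)·5! - C(5,5)·4!
= 362880 - 201600 + 50400 - 7200 + 600 - 24
= 205056

205056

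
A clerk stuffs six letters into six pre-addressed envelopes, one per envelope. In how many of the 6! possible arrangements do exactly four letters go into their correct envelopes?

15

Choose which 4 of the 6 are fixed: C(6,4) = 15.
The other 2 form a derangement: !2 = 1.
Total: 15 × 1 = 15.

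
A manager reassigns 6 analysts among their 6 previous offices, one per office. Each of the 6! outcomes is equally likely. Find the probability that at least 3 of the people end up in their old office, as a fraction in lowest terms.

7/90

Favorable outcomes: Σ_{i≥3} C(6,i)·!(6-i) = 20·2 + 15·1 + 6·0 + 1·1 = 56.
Total outcomes: 6! = 720.
Probability = 56/720 = 7/90.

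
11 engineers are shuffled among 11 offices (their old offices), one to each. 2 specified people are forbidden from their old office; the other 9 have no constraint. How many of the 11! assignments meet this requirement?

33022080

Let A_j be the event that the j-th constrained one is fixed. By inclusion-exclusion over the 2 events:
Σ_{j=0}^{2} (-1)^j C(2,j)(11-j)!
= C(2,0)·11! - C(2,1)·10! + C(2,2)·9!
= 39916800 - 7257600 + 362880
= 33022080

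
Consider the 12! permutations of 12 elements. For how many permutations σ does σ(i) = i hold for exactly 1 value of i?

Choose which one of the 12 is fixed: C(12,1) = 12.
The remaining 11 must be deranged: !11 = 14684570.
Total: 12 × 14684570 = 176214840.

176214840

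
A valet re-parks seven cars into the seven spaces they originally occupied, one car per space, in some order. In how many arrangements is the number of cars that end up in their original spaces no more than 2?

4633

# with exactly i fixed is C(7,i)·!(7-i); sum over i=0..2:
  i=0: C(7,0)·!7 = 1·1854 = 1854
  i=1: C(7,1)·!6 = 7·265 = 1855
  i=2: C(7,2)·!5 = 21·44 = 924
Total = 4633.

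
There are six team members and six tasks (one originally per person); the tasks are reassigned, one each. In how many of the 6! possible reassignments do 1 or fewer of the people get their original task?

529

# with exactly i fixed is C(6,i)·!(6-i); sum over i=0..1:
  i=0: C(6,0)·!6 = 1·265 = 265
  i=1: C(6,1)·!5 = 6·44 = 264
Total = 529.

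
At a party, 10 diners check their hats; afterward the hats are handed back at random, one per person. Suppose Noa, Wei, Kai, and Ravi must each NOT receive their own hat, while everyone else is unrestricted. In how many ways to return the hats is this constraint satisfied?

Let A_j be the event that the j-th constrained one is fixed. By inclusion-exclusion over the 4 events:
Σ_{j=0}^{4} (-1)^j C(4,j)(10-j)!
= C(4,0)·10! - C(4,1)·9! + C(4,2)·8! - C(4,3)·7! + C(4,4)·6!
= 3628800 - 1451520 + 241920 - 20160 + 720
= 2399760

2399760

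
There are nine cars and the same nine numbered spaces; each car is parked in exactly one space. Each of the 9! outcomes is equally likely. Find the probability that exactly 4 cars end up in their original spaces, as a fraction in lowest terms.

Favorable outcomes: C(9,4)·!5 = 126·44 = 5544.
Total outcomes: 9! = 362880.
Probability = 5544/362880 = 11/720.

11/720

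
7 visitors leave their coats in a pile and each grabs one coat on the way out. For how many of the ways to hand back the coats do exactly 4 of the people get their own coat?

70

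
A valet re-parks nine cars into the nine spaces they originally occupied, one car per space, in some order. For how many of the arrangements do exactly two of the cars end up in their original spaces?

66744

Choose which 2 of the 9 are fixed: C(9,2) = 36.
The other 7 form a derangement: !7 = 1854.
Total: 36 × 1854 = 66744.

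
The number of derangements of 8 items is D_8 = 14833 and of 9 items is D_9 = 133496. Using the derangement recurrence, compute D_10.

1334961

D_10 = (10-1)·(D_9 + D_8) = 9·(133496 + 14833) = 9·148329 = 1334961.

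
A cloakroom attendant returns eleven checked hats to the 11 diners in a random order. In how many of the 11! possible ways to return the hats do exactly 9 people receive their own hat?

Choose which 9 of the 11 are fixed: C(11,9) = 55.
The other 2 form a derangement: !2 = 1.
Total: 55 × 1 = 55.

55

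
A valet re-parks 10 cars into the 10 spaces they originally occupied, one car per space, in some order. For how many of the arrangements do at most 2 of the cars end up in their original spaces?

Sum C(10,i)·!(10-i) for i = 0..2:
  i=0: C(10,0)·!10 = 1·1334961 = 1334961
  i=1: C(10,1)·!9 = 10·133496 = 1334960
  i=2: C(10,2)·!8 = 45·14833 = 667485
Total = 3337406.

3337406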